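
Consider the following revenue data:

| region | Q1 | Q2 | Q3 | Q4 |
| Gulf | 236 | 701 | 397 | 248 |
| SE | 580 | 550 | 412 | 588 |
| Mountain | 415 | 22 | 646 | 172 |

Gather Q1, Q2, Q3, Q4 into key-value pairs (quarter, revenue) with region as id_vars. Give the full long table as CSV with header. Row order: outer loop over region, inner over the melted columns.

region,quarter,revenue
Gulf,Q1,236
Gulf,Q2,701
Gulf,Q3,397
Gulf,Q4,248
SE,Q1,580
SE,Q2,550
SE,Q3,412
SE,Q4,588
Mountain,Q1,415
Mountain,Q2,22
Mountain,Q3,646
Mountain,Q4,172

Each (region, column) pair becomes one row: 3 × 4 = 12 rows.
For example, (Gulf, Q1) → revenue=236.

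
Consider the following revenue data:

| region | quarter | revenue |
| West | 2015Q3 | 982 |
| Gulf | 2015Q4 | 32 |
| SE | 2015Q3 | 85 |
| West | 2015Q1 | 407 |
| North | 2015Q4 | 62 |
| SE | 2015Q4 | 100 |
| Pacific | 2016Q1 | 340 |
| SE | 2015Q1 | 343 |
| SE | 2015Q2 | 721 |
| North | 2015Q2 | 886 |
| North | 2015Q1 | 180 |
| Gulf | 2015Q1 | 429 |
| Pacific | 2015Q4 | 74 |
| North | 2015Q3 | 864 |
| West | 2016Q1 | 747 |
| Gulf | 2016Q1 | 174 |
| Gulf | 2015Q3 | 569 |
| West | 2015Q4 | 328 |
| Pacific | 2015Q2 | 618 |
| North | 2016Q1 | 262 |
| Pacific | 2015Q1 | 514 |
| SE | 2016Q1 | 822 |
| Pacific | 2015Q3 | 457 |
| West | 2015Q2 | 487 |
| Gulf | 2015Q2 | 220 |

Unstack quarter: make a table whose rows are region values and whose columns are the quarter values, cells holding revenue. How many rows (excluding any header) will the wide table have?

5 distinct region values → 5 rows.

5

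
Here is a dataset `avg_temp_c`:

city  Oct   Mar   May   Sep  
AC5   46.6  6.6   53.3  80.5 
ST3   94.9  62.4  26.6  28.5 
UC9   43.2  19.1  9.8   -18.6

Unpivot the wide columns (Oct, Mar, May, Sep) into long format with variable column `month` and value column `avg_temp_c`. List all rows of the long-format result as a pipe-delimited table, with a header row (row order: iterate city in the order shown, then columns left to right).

| city | month | avg_temp_c |
| AC5 | Oct | 46.6 |
| AC5 | Mar | 6.6 |
| AC5 | May | 53.3 |
| AC5 | Sep | 80.5 |
| ST3 | Oct | 94.9 |
| ST3 | Mar | 62.4 |
| ST3 | May | 26.6 |
| ST3 | Sep | 28.5 |
| UC9 | Oct | 43.2 |
| UC9 | Mar | 19.1 |
| UC9 | May | 9.8 |
| UC9 | Sep | -18.6 |

Each (city, column) pair becomes one row: 3 × 4 = 12 rows.
For example, (AC5, Oct) → avg_temp_c=46.6.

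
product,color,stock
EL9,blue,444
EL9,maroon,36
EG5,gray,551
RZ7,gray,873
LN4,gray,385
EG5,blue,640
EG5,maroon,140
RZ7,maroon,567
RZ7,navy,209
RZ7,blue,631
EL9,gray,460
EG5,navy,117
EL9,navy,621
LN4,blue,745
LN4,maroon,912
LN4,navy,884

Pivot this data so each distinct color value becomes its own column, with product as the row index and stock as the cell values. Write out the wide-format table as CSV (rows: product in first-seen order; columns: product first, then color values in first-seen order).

product,blue,maroon,gray,navy
EL9,444,36,460,621
EG5,640,140,551,117
RZ7,631,567,873,209
LN4,745,912,385,884

Columns: product plus the 4 distinct color values (blue, maroon, gray, navy).
For example, row EL9 column blue takes stock=444 from the long row (EL9, blue).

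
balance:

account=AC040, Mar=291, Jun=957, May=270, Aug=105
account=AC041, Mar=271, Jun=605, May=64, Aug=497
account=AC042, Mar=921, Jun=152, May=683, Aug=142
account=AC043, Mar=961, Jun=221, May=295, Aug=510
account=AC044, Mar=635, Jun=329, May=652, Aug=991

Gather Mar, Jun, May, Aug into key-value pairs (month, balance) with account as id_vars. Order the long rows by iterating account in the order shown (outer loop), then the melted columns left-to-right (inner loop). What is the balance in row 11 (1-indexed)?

683

20 rows total (5 × 4). Row 11: index ⌊(11-1)/4⌋ = 2 into account → AC042; (11-1) mod 4 = 2 into the melted columns → May.
So row 11 is (AC042, May, 683); balance = 683.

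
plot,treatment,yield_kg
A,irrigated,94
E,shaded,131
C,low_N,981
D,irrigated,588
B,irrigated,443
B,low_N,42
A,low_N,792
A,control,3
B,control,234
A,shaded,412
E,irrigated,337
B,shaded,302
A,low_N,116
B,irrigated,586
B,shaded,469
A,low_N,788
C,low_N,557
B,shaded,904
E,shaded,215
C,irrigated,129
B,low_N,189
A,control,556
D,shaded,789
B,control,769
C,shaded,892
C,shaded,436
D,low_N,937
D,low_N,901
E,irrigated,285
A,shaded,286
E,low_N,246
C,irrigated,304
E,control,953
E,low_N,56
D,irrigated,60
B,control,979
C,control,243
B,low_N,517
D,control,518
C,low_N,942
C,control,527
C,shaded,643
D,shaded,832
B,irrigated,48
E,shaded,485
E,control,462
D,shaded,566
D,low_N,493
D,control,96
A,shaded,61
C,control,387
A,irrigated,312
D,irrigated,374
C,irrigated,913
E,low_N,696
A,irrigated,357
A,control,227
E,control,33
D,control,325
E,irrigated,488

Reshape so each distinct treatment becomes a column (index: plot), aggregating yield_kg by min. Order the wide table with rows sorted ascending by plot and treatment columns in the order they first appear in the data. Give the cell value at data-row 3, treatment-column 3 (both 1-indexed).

557

With rows sorted ascending by plot, row 3 is plot=C. treatment columns in first-appearance order: irrigated, shaded, low_N, control; column 3 is low_N.
Long rows with plot=C, treatment=low_N: min(981, 557, 942) = 557.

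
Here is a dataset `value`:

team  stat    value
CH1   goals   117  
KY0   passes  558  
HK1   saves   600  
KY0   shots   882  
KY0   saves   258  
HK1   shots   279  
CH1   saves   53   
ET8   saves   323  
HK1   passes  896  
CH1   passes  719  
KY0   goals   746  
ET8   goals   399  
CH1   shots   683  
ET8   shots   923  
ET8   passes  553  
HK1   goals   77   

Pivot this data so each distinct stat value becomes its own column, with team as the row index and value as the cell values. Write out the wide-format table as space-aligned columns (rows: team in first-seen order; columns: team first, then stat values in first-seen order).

team  goals  passes  saves  shots
CH1   117    719     53     683  
KY0   746    558     258    882  
HK1   77     896     600    279  
ET8   399    553     323    923  

Columns: team plus the 4 distinct stat values (goals, passes, saves, shots).
For example, row CH1 column goals takes value=117 from the long row (CH1, goals).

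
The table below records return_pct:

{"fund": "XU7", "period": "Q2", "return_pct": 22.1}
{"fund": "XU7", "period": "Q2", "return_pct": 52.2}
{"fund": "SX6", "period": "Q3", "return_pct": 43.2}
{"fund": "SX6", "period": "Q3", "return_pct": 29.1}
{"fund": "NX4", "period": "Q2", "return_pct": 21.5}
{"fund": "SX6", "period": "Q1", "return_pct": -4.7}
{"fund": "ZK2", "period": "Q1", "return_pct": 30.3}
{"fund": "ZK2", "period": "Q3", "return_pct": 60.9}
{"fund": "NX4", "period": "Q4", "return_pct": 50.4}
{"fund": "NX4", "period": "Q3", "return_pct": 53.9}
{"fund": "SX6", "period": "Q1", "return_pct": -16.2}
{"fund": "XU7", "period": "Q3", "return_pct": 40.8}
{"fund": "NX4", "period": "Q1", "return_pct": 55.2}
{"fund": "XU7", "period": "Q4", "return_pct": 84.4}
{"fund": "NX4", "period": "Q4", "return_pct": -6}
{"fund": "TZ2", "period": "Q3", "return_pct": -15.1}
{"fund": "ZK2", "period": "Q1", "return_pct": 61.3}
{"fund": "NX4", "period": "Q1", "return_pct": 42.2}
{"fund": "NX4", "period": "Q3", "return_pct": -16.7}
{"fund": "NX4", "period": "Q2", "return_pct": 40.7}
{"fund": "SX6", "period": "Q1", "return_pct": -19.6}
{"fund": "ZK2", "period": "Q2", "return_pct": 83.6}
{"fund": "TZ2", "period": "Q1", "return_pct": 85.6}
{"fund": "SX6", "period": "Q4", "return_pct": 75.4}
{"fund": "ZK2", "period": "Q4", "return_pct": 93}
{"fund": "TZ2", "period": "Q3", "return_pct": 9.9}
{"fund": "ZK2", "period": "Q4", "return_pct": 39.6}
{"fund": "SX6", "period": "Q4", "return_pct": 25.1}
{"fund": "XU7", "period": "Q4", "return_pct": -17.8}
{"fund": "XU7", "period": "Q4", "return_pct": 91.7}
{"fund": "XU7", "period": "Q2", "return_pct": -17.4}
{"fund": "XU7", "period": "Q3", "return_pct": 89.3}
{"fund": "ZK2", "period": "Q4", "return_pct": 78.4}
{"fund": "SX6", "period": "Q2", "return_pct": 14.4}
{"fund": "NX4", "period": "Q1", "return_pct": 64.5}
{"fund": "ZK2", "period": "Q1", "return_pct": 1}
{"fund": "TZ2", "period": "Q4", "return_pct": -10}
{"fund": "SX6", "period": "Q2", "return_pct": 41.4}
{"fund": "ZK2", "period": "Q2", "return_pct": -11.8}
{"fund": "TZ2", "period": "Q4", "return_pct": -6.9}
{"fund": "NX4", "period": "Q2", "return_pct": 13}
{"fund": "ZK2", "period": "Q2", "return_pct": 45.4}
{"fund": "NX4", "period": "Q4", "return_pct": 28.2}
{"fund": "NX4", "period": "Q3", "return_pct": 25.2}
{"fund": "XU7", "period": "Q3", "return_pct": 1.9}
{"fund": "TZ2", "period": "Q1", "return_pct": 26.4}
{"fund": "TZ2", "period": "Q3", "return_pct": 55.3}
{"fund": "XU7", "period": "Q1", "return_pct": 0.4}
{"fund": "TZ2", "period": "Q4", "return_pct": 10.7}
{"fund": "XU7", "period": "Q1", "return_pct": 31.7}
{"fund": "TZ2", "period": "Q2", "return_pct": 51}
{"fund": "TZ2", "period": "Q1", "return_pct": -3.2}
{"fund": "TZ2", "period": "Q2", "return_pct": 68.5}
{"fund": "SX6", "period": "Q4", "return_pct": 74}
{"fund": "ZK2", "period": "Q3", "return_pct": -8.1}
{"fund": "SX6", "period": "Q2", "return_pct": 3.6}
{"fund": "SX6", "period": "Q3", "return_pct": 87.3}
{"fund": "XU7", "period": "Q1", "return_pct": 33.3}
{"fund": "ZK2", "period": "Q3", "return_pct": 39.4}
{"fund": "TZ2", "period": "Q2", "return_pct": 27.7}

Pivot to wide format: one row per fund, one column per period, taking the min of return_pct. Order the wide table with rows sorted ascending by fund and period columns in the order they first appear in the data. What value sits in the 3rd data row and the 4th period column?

-10

With rows sorted ascending by fund, row 3 is fund=TZ2. period columns in first-appearance order: Q2, Q3, Q1, Q4; column 4 is Q4.
Long rows with fund=TZ2, period=Q4: min(-10, -6.9, 10.7) = -10.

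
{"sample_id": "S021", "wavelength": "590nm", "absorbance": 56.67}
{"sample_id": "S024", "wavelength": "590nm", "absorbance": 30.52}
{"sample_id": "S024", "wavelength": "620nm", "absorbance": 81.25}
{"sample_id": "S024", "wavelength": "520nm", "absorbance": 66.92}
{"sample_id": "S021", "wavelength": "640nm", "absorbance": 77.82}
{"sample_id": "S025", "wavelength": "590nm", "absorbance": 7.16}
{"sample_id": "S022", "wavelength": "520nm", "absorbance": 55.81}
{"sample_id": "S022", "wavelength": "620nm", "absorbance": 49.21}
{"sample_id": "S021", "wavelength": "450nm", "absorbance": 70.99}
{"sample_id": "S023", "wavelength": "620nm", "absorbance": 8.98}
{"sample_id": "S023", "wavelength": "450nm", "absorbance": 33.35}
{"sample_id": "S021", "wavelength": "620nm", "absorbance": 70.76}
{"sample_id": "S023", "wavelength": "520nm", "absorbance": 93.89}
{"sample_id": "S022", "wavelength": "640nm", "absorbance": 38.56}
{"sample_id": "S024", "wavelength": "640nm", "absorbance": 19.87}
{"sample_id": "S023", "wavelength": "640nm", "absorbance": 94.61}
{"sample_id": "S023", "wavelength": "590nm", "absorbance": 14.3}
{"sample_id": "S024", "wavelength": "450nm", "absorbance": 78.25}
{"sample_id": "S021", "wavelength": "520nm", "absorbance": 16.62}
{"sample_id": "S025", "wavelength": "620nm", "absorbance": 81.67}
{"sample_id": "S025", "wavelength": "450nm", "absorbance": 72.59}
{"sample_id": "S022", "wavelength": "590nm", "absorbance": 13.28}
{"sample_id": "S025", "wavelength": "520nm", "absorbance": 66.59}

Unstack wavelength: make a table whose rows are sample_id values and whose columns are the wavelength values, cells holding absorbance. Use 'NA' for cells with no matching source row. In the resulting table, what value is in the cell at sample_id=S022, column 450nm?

No long-format row has sample_id=S022 and wavelength=450nm, so the cell is NA.

NA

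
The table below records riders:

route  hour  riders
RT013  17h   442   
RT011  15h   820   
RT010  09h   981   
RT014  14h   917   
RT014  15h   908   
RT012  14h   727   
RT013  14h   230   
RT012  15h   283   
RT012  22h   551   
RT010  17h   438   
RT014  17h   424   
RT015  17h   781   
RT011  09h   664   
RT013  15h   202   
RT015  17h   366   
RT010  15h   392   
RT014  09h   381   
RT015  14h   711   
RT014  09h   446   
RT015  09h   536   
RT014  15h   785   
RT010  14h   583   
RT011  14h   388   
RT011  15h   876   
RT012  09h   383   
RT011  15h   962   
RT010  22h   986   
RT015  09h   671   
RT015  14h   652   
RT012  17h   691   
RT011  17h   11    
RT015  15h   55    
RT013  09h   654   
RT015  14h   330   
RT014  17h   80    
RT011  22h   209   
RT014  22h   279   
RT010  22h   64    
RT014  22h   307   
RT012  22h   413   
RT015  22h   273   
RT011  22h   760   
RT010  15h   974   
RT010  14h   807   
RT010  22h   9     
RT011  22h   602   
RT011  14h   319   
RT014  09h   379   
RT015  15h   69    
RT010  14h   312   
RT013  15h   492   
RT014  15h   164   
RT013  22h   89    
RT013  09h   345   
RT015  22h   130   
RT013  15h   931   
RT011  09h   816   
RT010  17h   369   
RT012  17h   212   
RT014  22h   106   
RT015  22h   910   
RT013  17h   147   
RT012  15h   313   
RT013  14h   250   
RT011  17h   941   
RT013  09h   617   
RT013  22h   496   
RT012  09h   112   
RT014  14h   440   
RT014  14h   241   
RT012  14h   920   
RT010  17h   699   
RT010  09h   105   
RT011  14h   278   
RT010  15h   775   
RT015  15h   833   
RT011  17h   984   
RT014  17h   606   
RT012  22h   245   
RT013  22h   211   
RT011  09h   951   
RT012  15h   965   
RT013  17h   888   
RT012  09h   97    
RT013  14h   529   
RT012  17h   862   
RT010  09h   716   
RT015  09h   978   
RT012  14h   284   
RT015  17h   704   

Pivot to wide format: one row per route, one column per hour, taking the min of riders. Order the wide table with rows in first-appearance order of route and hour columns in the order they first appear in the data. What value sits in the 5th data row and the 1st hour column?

With rows in first-appearance order of route, row 5 is route=RT012. hour columns in first-appearance order: 17h, 15h, 09h, 14h, 22h; column 1 is 17h.
Long rows with route=RT012, hour=17h: min(691, 212, 862) = 212.

212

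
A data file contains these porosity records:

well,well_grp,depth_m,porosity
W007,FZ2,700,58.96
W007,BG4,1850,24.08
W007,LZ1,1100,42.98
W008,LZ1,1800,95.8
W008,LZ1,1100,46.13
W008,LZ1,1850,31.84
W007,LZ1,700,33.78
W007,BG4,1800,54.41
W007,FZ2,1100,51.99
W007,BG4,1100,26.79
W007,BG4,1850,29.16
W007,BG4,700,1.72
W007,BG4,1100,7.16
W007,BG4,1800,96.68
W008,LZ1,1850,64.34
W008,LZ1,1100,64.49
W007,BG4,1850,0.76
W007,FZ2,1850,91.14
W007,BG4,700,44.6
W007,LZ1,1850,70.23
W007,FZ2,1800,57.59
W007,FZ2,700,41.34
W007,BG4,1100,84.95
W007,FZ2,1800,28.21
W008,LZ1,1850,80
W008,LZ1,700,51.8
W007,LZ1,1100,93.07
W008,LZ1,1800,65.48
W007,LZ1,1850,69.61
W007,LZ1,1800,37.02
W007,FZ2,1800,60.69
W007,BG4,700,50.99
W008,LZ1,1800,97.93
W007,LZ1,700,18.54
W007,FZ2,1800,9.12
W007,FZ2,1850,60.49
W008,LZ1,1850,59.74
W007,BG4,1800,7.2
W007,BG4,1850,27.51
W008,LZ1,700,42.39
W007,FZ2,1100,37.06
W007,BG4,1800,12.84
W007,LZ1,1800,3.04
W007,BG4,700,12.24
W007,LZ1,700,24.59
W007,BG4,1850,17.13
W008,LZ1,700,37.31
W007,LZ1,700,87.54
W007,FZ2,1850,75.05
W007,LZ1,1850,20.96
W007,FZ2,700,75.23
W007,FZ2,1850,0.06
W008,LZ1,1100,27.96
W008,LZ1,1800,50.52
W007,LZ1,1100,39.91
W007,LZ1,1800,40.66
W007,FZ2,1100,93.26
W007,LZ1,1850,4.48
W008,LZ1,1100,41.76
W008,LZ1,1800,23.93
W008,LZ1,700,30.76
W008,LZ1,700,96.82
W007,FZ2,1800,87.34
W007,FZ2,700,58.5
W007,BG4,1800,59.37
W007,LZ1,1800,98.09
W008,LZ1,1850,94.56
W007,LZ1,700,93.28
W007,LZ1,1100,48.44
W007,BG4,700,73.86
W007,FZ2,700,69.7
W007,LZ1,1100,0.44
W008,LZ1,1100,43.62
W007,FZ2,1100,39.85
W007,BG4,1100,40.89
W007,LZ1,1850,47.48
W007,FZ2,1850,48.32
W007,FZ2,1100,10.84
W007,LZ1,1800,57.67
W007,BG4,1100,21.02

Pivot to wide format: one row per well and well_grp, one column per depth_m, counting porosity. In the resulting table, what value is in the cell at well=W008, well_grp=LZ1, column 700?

Rows with well=W008, well_grp=LZ1 and depth_m=700: porosity values are 51.8, 42.39, 37.31, 30.76, 96.82.
5 rows match — count = 5.

5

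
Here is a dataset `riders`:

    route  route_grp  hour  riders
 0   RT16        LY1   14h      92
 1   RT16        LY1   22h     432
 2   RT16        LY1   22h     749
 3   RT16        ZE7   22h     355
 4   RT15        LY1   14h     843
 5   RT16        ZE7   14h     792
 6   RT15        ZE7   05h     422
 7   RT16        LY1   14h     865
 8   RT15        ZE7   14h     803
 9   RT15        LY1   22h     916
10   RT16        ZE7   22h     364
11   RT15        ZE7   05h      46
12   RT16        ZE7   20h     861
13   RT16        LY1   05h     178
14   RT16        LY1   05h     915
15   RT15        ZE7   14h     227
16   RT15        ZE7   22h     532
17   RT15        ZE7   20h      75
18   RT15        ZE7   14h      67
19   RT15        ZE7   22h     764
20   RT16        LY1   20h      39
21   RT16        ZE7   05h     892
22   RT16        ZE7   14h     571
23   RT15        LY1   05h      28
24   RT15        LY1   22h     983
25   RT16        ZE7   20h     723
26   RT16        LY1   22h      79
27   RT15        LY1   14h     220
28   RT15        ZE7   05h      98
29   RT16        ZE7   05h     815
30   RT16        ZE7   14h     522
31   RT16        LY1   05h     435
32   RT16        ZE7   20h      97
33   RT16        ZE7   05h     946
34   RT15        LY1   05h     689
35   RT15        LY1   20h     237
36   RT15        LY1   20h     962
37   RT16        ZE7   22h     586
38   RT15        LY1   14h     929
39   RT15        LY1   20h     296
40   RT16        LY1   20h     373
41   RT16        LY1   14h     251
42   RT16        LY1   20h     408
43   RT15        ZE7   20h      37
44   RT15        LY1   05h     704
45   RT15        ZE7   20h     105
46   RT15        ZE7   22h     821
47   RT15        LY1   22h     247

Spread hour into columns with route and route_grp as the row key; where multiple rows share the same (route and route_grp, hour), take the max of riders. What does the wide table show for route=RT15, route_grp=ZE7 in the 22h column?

Rows with route=RT15, route_grp=ZE7 and hour=22h: riders values are 532, 764, 821.
max(532, 764, 821) = 821.

821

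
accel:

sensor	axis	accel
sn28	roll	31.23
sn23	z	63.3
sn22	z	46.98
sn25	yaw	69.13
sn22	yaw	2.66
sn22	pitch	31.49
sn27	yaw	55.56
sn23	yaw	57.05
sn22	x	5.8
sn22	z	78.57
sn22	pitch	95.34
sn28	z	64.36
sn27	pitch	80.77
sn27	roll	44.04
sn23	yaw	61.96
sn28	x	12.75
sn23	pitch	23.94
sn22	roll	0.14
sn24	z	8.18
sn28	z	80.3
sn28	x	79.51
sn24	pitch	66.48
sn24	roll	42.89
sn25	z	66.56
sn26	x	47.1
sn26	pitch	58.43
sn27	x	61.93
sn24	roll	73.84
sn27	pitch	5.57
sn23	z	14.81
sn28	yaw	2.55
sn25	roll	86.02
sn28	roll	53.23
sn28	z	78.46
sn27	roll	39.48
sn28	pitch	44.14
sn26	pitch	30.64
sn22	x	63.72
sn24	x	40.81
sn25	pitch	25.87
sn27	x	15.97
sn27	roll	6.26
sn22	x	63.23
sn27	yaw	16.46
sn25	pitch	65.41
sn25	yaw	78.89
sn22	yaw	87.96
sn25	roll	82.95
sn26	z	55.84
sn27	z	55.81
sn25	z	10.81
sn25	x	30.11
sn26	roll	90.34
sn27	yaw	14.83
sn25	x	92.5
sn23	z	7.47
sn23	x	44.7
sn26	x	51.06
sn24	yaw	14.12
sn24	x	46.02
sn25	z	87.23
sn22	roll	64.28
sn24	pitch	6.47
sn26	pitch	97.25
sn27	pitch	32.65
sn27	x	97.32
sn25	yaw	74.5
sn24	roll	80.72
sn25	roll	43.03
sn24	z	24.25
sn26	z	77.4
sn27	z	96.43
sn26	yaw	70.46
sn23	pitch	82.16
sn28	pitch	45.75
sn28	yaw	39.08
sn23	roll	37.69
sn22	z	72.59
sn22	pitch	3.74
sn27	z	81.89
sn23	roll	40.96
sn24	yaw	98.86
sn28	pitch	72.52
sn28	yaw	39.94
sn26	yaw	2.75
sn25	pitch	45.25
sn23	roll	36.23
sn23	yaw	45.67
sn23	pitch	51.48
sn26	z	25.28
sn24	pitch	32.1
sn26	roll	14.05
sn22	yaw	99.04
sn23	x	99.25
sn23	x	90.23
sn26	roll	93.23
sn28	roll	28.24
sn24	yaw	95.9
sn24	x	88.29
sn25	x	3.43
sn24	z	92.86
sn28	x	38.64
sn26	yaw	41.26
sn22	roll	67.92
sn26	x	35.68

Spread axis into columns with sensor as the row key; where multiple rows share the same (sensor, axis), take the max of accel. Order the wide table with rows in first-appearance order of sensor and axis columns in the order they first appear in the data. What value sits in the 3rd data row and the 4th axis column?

95.34

With rows in first-appearance order of sensor, row 3 is sensor=sn22. axis columns in first-appearance order: roll, z, yaw, pitch, x; column 4 is pitch.
Long rows with sensor=sn22, axis=pitch: max(31.49, 95.34, 3.74) = 95.34.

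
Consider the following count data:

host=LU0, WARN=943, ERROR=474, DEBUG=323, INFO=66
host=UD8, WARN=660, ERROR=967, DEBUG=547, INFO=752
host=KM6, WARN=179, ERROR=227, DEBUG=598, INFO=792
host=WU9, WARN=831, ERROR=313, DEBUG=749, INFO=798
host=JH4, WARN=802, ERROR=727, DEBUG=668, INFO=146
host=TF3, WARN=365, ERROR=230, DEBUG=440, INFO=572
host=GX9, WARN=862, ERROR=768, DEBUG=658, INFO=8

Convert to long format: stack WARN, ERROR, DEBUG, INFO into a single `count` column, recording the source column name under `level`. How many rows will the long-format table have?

28

7 host values × 4 melted columns = 28 rows.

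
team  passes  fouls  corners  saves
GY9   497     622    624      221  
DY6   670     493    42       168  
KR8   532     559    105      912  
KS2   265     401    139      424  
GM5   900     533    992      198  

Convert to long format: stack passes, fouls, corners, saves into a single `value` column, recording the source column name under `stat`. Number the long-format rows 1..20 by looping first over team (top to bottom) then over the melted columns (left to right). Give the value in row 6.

20 rows total (5 × 4). Row 6: index ⌊(6-1)/4⌋ = 1 into team → DY6; (6-1) mod 4 = 1 into the melted columns → fouls.
So row 6 is (DY6, fouls, 493); value = 493.

493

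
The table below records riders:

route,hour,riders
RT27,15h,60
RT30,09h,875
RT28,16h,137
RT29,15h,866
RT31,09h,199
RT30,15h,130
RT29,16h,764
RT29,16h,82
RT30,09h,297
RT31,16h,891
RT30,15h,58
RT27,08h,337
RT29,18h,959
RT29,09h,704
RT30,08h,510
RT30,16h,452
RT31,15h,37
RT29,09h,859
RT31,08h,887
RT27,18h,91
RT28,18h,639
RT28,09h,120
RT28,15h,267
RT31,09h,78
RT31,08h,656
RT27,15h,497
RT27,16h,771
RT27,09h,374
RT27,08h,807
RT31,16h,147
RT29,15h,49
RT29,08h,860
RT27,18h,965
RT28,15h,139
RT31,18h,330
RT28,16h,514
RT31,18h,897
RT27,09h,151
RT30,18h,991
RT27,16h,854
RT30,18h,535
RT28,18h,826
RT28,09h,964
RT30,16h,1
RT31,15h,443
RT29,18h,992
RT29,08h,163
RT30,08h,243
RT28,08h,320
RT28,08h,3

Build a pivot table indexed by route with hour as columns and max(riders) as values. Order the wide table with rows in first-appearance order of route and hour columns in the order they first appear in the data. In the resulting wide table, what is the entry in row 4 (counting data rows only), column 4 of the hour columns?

860

With rows in first-appearance order of route, row 4 is route=RT29. hour columns in first-appearance order: 15h, 09h, 16h, 08h, 18h; column 4 is 08h.
Long rows with route=RT29, hour=08h: max(860, 163) = 860.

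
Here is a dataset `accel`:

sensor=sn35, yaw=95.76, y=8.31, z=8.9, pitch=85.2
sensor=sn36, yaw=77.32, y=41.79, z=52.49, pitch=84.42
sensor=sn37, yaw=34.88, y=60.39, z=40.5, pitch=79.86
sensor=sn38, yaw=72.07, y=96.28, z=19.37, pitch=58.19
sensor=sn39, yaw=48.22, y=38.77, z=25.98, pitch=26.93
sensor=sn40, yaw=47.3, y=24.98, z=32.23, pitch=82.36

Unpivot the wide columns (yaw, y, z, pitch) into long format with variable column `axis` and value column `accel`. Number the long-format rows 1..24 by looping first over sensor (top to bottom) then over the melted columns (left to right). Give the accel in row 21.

24 rows total (6 × 4). Row 21: index ⌊(21-1)/4⌋ = 5 into sensor → sn40; (21-1) mod 4 = 0 into the melted columns → yaw.
So row 21 is (sn40, yaw, 47.3); accel = 47.3.

47.3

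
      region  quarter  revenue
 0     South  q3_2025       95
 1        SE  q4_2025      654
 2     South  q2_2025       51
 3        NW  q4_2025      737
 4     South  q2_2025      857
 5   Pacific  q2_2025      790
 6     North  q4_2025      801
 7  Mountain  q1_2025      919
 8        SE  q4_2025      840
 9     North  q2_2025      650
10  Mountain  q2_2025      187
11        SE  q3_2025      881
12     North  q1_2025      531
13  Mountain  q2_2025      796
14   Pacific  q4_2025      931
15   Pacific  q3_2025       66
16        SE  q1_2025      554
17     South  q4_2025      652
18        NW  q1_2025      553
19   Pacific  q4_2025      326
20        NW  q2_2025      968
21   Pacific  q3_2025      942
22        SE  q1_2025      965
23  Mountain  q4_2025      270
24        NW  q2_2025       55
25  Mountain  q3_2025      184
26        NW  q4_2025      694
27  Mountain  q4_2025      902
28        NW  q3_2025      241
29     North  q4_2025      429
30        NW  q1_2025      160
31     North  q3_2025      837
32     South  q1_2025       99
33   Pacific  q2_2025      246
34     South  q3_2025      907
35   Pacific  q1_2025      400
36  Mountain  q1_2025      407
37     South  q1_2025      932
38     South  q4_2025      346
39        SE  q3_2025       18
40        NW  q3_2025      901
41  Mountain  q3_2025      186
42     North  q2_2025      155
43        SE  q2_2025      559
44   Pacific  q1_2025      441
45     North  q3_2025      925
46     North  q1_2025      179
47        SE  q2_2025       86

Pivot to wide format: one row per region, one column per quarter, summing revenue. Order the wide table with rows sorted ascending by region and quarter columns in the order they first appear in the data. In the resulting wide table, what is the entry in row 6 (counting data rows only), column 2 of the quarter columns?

998

With rows sorted ascending by region, row 6 is region=South. quarter columns in first-appearance order: q3_2025, q4_2025, q2_2025, q1_2025; column 2 is q4_2025.
Long rows with region=South, quarter=q4_2025: 652 + 346 = 998.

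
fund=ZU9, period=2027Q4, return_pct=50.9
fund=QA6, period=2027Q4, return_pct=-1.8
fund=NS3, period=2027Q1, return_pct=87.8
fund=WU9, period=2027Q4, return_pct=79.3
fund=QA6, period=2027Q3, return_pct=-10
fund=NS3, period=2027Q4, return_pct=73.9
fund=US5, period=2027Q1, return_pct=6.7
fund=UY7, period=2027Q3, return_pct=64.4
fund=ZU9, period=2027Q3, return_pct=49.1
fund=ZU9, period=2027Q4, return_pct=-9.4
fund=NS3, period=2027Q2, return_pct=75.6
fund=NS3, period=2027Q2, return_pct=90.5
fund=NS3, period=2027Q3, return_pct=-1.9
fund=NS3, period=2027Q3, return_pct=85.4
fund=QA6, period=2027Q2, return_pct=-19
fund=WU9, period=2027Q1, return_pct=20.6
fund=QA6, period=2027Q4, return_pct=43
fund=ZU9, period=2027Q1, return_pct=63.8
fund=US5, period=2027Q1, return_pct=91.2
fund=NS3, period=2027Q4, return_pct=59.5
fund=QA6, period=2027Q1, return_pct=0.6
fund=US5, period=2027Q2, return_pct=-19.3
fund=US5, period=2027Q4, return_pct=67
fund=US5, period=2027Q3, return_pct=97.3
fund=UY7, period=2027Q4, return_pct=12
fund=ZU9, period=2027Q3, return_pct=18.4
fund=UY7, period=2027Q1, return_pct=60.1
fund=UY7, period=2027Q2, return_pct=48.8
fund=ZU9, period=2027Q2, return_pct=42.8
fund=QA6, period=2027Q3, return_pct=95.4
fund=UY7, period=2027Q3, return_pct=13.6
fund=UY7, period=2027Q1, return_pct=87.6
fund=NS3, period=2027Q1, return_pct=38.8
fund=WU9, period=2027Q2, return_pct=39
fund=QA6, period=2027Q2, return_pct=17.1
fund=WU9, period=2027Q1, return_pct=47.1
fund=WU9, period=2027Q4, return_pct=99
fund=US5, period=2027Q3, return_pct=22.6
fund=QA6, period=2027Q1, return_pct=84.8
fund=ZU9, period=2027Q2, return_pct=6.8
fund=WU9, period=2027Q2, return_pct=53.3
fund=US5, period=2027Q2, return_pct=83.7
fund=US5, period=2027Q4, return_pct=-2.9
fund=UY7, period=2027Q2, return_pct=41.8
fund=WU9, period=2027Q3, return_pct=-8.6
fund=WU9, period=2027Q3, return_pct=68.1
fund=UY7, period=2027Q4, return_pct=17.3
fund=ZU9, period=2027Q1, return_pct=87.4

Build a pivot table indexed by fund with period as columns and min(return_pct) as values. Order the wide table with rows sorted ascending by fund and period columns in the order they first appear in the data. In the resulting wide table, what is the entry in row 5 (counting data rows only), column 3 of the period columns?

-8.6

With rows sorted ascending by fund, row 5 is fund=WU9. period columns in first-appearance order: 2027Q4, 2027Q1, 2027Q3, 2027Q2; column 3 is 2027Q3.
Long rows with fund=WU9, period=2027Q3: min(-8.6, 68.1) = -8.6.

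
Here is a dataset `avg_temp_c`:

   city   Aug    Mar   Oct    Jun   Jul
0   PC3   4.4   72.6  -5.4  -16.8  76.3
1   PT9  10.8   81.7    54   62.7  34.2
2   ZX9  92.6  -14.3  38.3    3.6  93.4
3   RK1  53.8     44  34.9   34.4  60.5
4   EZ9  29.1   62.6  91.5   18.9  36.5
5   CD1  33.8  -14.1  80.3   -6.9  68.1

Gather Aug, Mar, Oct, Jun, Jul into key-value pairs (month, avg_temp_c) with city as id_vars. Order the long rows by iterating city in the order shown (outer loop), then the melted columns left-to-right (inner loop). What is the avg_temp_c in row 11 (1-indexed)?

92.6

30 rows total (6 × 5). Row 11: index ⌊(11-1)/5⌋ = 2 into city → ZX9; (11-1) mod 5 = 0 into the melted columns → Aug.
So row 11 is (ZX9, Aug, 92.6); avg_temp_c = 92.6.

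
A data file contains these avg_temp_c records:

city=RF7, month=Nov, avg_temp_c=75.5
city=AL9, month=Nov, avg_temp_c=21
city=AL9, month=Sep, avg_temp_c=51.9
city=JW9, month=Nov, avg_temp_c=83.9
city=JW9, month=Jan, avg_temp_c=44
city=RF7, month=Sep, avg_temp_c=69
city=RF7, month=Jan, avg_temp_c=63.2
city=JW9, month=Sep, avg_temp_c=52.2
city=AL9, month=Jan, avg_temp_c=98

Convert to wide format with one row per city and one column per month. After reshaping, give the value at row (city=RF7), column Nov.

Wide layout: rows indexed by city, columns are the 3 distinct month values (Nov, Sep, Jan).
Cell (city=RF7, month=Nov) draws from the long row where city=RF7 and month=Nov, which has avg_temp_c=75.5.

75.5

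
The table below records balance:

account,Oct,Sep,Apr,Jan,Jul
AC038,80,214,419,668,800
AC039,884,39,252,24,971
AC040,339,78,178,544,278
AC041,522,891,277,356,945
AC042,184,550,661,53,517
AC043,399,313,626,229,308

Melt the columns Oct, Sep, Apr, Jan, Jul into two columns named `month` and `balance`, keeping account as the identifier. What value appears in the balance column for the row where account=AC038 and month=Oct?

80

Unpivoting turns each (account, wide-column) pair into one long row.
The wide cell at row AC038, column Oct holds 80, so the long row (AC038, Oct) has balance=80.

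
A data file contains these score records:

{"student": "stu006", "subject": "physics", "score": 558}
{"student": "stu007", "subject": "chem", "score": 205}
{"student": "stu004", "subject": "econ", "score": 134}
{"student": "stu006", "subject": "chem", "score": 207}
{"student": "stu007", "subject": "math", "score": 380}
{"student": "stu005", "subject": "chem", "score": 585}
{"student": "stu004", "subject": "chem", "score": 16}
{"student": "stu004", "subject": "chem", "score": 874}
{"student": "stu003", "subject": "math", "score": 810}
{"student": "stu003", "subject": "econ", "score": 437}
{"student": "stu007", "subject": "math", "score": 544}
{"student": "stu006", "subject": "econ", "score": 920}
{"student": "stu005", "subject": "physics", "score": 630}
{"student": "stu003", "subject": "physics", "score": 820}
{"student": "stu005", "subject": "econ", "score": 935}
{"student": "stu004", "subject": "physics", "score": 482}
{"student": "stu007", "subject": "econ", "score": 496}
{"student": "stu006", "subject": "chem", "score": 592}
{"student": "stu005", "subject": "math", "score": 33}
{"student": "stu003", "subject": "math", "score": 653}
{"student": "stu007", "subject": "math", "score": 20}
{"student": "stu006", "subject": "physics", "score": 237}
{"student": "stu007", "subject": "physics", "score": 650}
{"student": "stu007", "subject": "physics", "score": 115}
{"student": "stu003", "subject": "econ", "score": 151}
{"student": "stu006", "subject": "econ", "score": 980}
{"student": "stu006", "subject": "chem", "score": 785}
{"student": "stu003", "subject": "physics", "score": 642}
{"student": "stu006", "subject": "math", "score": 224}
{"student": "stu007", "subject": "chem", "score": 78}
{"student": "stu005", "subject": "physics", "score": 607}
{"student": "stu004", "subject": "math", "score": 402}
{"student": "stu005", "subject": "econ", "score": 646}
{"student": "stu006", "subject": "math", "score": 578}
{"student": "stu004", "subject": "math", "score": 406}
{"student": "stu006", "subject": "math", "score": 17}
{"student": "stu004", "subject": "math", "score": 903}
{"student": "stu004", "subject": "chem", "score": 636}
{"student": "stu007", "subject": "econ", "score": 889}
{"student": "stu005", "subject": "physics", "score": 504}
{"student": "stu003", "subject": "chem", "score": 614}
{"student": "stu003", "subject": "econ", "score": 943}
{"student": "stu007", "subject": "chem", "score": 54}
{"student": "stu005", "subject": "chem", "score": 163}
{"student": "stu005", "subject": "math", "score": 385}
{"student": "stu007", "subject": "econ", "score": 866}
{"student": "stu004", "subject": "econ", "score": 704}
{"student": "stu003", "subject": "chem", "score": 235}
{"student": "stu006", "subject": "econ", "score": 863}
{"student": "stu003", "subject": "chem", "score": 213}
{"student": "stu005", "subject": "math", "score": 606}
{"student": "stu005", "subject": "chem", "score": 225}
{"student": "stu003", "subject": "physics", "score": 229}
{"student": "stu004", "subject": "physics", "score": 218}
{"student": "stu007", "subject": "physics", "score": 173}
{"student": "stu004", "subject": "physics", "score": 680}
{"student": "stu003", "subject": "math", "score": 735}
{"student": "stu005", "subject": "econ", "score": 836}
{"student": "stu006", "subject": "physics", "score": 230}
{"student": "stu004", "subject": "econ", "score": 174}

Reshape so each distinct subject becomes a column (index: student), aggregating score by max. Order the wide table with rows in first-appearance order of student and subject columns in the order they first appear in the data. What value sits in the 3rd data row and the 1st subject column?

With rows in first-appearance order of student, row 3 is student=stu004. subject columns in first-appearance order: physics, chem, econ, math; column 1 is physics.
Long rows with student=stu004, subject=physics: max(482, 218, 680) = 680.

680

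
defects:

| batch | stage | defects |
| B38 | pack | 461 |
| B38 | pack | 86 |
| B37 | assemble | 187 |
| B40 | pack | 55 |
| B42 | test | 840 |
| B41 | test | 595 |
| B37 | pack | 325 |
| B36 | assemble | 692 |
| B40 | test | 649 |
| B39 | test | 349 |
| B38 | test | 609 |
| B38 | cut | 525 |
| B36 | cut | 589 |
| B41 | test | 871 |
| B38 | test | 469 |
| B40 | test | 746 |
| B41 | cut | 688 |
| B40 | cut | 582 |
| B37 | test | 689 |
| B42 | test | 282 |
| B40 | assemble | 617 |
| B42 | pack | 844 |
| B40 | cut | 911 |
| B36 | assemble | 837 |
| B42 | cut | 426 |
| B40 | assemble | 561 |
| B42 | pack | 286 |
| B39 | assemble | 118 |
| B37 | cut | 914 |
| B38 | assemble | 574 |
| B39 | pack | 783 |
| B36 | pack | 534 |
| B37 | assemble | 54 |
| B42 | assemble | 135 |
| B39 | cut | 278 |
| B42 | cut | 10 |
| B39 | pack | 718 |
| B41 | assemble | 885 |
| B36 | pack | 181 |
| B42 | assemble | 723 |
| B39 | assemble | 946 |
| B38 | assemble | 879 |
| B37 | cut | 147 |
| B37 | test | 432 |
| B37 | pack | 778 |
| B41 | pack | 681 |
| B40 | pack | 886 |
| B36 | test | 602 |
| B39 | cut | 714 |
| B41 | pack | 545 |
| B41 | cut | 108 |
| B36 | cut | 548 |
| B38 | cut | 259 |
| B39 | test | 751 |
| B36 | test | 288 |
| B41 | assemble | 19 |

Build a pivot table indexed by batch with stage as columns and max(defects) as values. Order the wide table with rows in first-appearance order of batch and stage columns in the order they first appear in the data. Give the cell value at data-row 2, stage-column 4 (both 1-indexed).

With rows in first-appearance order of batch, row 2 is batch=B37. stage columns in first-appearance order: pack, assemble, test, cut; column 4 is cut.
Long rows with batch=B37, stage=cut: max(914, 147) = 914.

914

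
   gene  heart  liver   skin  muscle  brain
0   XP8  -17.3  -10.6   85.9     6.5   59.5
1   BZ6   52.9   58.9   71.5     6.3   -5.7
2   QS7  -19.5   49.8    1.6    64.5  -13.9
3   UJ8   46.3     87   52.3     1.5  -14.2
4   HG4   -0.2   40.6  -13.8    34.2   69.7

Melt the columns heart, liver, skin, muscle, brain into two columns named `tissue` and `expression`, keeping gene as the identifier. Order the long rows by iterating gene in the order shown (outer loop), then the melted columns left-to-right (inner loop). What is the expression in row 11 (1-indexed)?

-19.5

25 rows total (5 × 5). Row 11: index ⌊(11-1)/5⌋ = 2 into gene → QS7; (11-1) mod 5 = 0 into the melted columns → heart.
So row 11 is (QS7, heart, -19.5); expression = -19.5.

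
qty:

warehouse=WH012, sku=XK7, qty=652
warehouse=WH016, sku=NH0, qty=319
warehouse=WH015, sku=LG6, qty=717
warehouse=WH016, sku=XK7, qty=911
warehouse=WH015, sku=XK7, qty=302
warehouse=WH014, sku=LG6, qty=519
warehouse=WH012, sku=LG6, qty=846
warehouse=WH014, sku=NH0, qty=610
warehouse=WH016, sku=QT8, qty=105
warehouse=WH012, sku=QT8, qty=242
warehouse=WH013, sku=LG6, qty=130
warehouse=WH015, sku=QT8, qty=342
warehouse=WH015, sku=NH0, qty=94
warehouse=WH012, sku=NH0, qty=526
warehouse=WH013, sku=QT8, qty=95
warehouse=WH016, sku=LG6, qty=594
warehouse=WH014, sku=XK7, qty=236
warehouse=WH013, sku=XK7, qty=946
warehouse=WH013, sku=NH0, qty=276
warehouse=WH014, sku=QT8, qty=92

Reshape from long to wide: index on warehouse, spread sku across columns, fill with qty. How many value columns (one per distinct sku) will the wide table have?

4 distinct sku values: QT8, LG6, XK7, NH0.

4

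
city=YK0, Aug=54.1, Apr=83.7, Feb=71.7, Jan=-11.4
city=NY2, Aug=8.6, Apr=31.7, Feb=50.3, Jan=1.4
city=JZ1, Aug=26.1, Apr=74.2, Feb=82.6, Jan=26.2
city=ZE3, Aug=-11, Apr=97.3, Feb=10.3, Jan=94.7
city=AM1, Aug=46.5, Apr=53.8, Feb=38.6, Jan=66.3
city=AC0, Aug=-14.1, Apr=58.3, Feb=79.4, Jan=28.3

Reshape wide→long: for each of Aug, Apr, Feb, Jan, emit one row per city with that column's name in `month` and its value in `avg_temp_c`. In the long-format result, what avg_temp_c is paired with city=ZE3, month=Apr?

97.3

Unpivoting turns each (city, wide-column) pair into one long row.
The wide cell at row ZE3, column Apr holds 97.3, so the long row (ZE3, Apr) has avg_temp_c=97.3.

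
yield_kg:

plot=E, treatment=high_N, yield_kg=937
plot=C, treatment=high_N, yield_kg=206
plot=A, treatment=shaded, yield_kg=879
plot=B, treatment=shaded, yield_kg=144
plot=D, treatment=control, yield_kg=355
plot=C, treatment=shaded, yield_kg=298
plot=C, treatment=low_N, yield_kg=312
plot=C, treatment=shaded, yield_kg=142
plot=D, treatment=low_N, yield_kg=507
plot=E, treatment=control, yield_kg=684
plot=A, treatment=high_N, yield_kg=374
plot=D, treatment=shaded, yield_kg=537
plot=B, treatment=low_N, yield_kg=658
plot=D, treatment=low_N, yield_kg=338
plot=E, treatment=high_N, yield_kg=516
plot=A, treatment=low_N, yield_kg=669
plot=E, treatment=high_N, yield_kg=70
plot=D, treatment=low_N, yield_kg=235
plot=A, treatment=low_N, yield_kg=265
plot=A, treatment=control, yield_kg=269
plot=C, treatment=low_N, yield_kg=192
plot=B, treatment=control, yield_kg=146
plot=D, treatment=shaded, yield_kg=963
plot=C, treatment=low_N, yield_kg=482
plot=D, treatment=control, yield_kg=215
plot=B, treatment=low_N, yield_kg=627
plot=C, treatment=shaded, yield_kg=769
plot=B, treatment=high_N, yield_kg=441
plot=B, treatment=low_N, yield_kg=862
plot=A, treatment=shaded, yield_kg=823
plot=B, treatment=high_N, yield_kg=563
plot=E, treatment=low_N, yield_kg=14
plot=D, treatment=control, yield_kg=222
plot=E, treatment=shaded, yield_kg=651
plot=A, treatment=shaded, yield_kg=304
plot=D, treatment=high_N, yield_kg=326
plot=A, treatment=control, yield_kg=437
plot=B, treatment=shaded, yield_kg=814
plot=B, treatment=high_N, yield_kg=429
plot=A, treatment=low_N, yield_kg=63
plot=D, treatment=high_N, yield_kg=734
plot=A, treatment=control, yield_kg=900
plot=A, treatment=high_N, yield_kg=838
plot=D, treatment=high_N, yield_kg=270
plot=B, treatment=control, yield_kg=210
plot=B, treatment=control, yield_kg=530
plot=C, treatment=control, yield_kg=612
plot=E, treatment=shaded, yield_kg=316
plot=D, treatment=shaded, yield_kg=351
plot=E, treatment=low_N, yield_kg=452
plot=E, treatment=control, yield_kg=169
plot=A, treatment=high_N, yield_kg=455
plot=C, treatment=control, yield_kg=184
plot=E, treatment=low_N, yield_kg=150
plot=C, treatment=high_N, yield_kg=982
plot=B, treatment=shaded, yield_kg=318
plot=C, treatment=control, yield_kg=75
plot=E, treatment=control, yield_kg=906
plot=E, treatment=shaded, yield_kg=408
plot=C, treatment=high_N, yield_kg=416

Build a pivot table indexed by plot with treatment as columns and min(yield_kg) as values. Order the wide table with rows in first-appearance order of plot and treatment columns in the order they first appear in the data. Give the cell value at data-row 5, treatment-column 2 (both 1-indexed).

351

With rows in first-appearance order of plot, row 5 is plot=D. treatment columns in first-appearance order: high_N, shaded, control, low_N; column 2 is shaded.
Long rows with plot=D, treatment=shaded: min(537, 963, 351) = 351.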